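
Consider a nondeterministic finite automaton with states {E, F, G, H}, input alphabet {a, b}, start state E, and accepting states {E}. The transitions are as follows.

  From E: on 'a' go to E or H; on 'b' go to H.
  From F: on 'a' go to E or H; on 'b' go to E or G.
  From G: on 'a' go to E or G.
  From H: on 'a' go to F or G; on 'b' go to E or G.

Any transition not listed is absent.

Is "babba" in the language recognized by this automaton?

Start in {E}.
Read 'b': {E} → {H}.
Read 'a': {H} → {F, G}.
Read 'b': {F, G} → {E, G}.
Read 'b': {E, G} → {H}.
Read 'a': {H} → {F, G}.
The final set {F, G} contains no accepting state.

No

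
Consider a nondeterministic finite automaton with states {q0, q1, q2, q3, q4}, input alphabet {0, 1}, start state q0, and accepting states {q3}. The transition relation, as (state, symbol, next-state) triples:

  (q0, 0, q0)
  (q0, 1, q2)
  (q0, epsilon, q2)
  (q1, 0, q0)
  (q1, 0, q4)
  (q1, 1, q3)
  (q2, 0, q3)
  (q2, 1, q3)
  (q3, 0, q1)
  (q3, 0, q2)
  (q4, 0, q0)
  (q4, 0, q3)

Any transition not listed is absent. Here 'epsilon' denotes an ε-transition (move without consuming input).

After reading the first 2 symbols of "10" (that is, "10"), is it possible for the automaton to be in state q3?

Start: ε-closure({q0}) = {q0, q2}.
Read '1': q0→{q2}, q2→{q3}; now {q2, q3}.
Read '0': q2→{q3}, q3→{q1, q2}; now {q1, q2, q3}.
State q3 is in {q1, q2, q3}.

Yes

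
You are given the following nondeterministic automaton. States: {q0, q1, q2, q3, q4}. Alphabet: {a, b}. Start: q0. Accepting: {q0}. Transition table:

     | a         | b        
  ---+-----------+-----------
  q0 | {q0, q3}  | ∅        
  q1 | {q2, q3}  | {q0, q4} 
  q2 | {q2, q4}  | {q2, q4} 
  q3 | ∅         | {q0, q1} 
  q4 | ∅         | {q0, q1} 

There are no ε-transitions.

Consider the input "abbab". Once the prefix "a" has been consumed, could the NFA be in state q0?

Start in {q0}.
Read 'a': {q0} → {q0, q3}.
State q0 is in {q0, q3}.

Yes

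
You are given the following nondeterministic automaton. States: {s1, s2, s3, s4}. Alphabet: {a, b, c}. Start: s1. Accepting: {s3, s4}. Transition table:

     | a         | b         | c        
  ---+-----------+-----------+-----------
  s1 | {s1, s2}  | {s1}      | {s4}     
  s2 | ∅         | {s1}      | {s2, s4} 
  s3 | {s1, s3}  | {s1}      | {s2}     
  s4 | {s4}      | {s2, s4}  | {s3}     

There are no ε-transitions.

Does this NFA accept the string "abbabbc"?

Start in {s1}.
Read 'a': s1→{s1, s2}; now {s1, s2}.
Read 'b': s1→{s1}, s2→{s1}; now {s1}.
Read 'b': s1→{s1}; now {s1}.
Read 'a': s1→{s1, s2}; now {s1, s2}.
Read 'b': s1→{s1}, s2→{s1}; now {s1}.
Read 'b': s1→{s1}; now {s1}.
Read 'c': s1→{s4}; now {s4}.
The final set {s4} contains the accepting state s4.

Yes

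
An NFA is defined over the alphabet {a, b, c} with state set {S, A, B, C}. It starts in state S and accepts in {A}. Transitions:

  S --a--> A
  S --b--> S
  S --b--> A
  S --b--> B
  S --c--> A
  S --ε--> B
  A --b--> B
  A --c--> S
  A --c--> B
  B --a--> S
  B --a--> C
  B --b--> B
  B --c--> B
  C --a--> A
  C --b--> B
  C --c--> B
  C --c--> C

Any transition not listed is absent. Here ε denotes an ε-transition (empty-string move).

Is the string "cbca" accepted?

No

Start: ε-closure({S}) = {S, B}.
Read 'c': S→{A}, B→{B}; now {A, B}.
Read 'b': A→{B}, B→{B}; now {B}.
Read 'c': B→{B}; now {B}.
Read 'a': B→{S, C}; union {S, C}; ε-closure = {S, B, C}.
The final set {S, B, C} contains no accepting state.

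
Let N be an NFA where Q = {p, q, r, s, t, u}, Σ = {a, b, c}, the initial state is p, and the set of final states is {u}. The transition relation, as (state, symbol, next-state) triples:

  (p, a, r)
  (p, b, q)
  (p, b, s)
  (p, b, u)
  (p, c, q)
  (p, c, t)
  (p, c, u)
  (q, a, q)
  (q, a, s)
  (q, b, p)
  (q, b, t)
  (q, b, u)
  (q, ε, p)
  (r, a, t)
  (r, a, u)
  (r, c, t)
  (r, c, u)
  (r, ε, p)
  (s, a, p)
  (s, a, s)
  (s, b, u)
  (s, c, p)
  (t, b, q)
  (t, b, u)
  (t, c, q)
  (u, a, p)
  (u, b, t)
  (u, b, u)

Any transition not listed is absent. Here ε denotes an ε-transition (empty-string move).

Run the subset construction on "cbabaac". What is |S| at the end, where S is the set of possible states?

Start in {p}.
Read 'c': {p} → {p, q, t, u}.
Read 'b': {p, q, t, u} → {p, q, s, t, u}.
Read 'a': {p, q, s, t, u} → {p, q, r, s}.
Read 'b': {p, q, r, s} → {p, q, s, t, u}.
Read 'a': {p, q, s, t, u} → {p, q, r, s}.
Read 'a': {p, q, r, s} → {p, q, r, s, t, u}.
Read 'c': {p, q, r, s, t, u} → {p, q, t, u}.
That set has 4 states.

4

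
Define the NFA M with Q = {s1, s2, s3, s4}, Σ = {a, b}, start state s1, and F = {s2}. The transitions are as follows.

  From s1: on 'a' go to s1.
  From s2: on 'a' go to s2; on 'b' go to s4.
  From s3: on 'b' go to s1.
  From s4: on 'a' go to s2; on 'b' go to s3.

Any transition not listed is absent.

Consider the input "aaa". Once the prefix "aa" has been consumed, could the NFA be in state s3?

Start in {s1}.
Read 'a': s1→{s1}; now {s1}.
Read 'a': s1→{s1}; now {s1}.
State s3 is not in {s1}.

No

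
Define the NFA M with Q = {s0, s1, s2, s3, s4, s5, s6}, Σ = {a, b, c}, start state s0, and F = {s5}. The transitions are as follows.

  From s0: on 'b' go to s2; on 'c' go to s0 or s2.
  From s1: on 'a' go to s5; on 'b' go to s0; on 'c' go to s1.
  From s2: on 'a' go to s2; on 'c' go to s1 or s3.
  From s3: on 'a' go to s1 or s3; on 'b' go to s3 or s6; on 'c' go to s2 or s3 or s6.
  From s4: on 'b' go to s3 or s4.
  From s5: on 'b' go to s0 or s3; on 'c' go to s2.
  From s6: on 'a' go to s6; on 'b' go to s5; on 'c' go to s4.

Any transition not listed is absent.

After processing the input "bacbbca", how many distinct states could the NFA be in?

5

Start in {s0}.
Read 'b': s0→{s2}; now {s2}.
Read 'a': s2→{s2}; now {s2}.
Read 'c': s2→{s1, s3}; now {s1, s3}.
Read 'b': s1→{s0}, s3→{s3, s6}; now {s0, s3, s6}.
Read 'b': s0→{s2}, s3→{s3, s6}, s6→{s5}; now {s2, s3, s5, s6}.
Read 'c': s2→{s1, s3}, s3→{s2, s3, s6}, s5→{s2}, s6→{s4}; now {s1, s2, s3, s4, s6}.
Read 'a': s1→{s5}, s2→{s2}, s3→{s1, s3}, s4→∅, s6→{s6}; now {s1, s2, s3, s5, s6}.
That set has 5 states.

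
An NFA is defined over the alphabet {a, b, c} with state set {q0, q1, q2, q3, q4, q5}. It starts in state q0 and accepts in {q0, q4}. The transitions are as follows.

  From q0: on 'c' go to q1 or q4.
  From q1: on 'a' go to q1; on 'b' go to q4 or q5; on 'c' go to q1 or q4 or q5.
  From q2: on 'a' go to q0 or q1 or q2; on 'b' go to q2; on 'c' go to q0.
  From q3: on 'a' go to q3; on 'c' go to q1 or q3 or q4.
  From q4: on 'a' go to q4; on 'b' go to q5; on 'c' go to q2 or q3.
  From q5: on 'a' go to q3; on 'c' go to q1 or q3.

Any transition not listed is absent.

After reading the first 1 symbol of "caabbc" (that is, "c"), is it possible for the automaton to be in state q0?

No

Start in {q0}.
Read 'c': {q0} → {q1, q4}.
State q0 is not in {q1, q4}.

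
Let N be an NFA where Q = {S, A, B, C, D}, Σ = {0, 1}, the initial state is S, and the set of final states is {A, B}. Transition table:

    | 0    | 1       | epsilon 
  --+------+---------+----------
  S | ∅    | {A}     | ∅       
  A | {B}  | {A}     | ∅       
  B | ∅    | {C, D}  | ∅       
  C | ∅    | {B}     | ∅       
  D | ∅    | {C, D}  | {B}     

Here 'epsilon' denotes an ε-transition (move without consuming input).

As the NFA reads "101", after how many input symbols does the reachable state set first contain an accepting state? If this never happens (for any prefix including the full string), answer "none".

1

Start in {S}.
Read '1': {S} → {A}.
None of the earlier sets intersect F, but {A} does.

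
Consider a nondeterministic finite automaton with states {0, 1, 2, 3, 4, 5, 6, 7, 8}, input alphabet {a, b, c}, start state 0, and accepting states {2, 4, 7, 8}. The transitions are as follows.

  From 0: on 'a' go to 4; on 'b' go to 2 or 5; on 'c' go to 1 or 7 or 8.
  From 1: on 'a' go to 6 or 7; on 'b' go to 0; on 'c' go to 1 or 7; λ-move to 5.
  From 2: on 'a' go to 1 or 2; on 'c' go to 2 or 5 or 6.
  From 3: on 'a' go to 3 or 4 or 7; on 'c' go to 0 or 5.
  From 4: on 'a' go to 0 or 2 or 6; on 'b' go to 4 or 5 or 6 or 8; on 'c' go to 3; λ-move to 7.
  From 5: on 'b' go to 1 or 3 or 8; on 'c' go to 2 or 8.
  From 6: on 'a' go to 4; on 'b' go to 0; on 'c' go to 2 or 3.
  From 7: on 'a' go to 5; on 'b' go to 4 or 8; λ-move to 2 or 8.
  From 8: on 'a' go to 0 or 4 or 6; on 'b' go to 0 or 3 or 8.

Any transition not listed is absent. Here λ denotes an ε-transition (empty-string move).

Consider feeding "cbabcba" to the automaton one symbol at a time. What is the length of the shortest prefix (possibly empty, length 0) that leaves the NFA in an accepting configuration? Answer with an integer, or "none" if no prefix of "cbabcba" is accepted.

1

Start in {0}.
Read 'c': 0→{1, 7, 8}; union {1, 7, 8}; ε-closure = {1, 2, 5, 7, 8}.
None of the earlier sets intersect F, but {1, 2, 5, 7, 8} does.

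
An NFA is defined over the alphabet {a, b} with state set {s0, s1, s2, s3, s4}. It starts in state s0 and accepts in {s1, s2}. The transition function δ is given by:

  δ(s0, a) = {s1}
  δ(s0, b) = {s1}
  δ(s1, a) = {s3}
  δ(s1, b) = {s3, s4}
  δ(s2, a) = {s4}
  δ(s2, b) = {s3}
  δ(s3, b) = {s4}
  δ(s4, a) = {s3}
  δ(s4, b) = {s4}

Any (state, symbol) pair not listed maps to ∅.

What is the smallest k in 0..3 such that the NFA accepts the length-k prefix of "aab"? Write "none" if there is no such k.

Start in {s0}.
Read 'a': s0→{s1}; now {s1}.
None of the earlier sets intersect F, but {s1} does.

1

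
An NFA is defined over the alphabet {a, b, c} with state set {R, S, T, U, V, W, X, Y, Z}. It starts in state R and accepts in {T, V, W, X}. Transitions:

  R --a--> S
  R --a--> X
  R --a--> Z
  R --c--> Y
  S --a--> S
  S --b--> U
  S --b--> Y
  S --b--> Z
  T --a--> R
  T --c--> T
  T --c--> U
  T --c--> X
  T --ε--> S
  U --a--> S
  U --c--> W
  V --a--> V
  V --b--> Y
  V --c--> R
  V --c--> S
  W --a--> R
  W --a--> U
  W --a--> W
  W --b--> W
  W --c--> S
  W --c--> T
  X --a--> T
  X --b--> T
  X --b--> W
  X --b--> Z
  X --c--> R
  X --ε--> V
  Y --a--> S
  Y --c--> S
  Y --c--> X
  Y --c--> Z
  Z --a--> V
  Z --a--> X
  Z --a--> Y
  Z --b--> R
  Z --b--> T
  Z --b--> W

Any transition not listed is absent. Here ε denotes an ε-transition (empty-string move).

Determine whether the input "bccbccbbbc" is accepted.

Start in {R}.
Read 'b': R→∅; now ∅.
The set is empty and remains empty for the remaining 9 symbols.
The final set ∅ contains no accepting state.

No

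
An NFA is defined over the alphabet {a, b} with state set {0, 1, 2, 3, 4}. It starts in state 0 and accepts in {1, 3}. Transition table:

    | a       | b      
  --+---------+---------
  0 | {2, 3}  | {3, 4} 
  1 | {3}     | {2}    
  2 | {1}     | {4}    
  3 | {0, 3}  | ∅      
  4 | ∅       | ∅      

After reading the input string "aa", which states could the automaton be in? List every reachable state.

{0, 1, 3}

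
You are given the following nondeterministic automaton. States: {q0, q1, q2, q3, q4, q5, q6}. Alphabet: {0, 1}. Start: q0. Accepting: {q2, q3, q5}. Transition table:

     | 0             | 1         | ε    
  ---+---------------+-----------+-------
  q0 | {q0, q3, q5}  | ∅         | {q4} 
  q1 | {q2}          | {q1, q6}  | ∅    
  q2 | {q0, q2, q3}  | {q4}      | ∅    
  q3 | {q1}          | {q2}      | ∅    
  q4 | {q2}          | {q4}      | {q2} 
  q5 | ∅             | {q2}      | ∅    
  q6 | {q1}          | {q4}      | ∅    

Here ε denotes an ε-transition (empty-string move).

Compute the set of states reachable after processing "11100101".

Start: ε-closure({q0}) = {q0, q2, q4}.
Read '1': {q0, q2, q4} → {q2, q4}.
Read '1': {q2, q4} → {q2, q4}.
Read '1': {q2, q4} → {q2, q4}.
Read '0': {q2, q4} → {q0, q2, q3, q4}.
Read '0': {q0, q2, q3, q4} → {q0, q1, q2, q3, q4, q5}.
Read '1': {q0, q1, q2, q3, q4, q5} → {q1, q2, q4, q6}.
Read '0': {q1, q2, q4, q6} → {q0, q1, q2, q3, q4}.
Read '1': {q0, q1, q2, q3, q4} → {q1, q2, q4, q6}.

{q1, q2, q4, q6}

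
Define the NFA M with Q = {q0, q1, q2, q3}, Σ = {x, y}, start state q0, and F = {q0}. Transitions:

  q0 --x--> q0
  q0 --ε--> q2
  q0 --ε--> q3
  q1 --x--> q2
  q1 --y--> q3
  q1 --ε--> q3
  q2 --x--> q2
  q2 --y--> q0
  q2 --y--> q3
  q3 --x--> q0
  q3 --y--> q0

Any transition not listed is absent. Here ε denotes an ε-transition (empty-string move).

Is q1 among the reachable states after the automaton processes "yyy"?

Start: ε-closure({q0}) = {q0, q2, q3}.
Read 'y': q0→∅, q2→{q0, q3}, q3→{q0}; union {q0, q3}; ε-closure = {q0, q2, q3}.
Read 'y': q0→∅, q2→{q0, q3}, q3→{q0}; union {q0, q3}; ε-closure = {q0, q2, q3}.
Read 'y': q0→∅, q2→{q0, q3}, q3→{q0}; union {q0, q3}; ε-closure = {q0, q2, q3}.
State q1 is not in {q0, q2, q3}.

No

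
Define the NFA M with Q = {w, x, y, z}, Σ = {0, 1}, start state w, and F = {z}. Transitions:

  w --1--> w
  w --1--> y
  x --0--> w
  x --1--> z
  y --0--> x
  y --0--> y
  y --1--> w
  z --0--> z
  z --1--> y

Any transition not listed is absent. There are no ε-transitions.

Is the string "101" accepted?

Yes

Start in {w}.
Read '1': {w} → {w, y}.
Read '0': {w, y} → {x, y}.
Read '1': {x, y} → {w, z}.
The final set {w, z} contains the accepting state z.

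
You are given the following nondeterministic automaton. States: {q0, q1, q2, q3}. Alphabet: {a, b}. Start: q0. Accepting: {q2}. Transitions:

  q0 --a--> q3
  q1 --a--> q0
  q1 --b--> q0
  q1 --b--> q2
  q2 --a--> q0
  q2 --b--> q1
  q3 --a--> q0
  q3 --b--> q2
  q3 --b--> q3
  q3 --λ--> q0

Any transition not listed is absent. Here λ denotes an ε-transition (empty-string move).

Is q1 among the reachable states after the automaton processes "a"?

No

Start in {q0}.
Read 'a': {q0} → {q0, q3}.
State q1 is not in {q0, q3}.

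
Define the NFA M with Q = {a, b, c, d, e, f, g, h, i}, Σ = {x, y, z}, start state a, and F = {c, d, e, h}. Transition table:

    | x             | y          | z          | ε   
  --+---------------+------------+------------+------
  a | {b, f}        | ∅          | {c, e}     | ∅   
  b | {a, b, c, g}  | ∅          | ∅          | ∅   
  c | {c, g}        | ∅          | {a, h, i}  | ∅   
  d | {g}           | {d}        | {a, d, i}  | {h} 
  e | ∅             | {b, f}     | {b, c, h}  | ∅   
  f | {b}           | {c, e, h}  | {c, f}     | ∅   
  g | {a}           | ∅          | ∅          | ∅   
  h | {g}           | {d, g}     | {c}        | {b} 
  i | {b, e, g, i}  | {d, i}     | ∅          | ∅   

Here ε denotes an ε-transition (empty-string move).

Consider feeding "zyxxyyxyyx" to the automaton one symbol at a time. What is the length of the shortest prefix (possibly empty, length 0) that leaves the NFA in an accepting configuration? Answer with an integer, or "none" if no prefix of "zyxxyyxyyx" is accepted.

1

Start in {a}.
Read 'z': a→{c, e}; now {c, e}.
None of the earlier sets intersect F, but {c, e} does.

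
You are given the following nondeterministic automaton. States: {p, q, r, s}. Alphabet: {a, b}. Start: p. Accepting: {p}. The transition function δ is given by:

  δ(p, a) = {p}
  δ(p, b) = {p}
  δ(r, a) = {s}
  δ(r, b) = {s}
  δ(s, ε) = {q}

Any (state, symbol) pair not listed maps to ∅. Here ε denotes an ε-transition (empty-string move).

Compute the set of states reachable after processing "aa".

Start in {p}.
Read 'a': p→{p}; now {p}.
Read 'a': p→{p}; now {p}.

{p}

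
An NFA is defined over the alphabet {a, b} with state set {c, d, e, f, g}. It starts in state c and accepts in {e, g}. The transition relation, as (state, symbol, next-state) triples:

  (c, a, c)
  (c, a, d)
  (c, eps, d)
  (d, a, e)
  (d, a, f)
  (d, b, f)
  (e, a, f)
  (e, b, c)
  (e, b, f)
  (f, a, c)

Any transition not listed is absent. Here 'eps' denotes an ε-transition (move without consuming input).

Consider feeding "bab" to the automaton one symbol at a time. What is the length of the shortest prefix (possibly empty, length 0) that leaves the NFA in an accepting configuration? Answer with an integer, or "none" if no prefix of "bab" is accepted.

Start: ε-closure({c}) = {c, d}.
Read 'b': c→∅, d→{f}; now {f}.
Read 'a': f→{c}; union {c}; ε-closure = {c, d}.
Read 'b': c→∅, d→{f}; now {f}.
No reachable set along the way intersects F.

none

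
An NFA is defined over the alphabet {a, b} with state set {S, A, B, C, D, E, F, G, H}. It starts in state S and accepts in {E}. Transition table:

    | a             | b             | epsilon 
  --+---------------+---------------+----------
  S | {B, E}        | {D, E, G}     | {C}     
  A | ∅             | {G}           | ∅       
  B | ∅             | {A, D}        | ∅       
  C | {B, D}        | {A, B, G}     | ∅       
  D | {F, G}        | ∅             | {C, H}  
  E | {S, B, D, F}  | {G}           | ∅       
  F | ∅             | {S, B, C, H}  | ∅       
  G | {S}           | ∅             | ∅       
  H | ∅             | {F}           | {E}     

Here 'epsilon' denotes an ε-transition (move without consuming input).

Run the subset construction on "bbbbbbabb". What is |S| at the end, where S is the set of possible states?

Start: ε-closure({S}) = {S, C}.
Read 'b': S→{D, E, G}, C→{A, B, G}; union {A, B, D, E, G}; ε-closure = {A, B, C, D, E, G, H}.
Read 'b': A→{G}, B→{A, D}, C→{A, B, G}, D→∅, E→{G}, G→∅, H→{F}; union {A, B, D, F, G}; ε-closure = {A, B, C, D, E, F, G, H}.
Read 'b': A→{G}, B→{A, D}, C→{A, B, G}, D→∅, E→{G}, F→{S, B, C, H}, G→∅, H→{F}; union {S, A, B, C, D, F, G, H}; ε-closure = {S, A, B, C, D, E, F, G, H}.
Read 'b': S→{D, E, G}, A→{G}, B→{A, D}, C→{A, B, G}, D→∅, E→{G}, F→{S, B, C, H}, G→∅, H→{F}; now {S, A, B, C, D, E, F, G, H}.
Read 'b': S→{D, E, G}, A→{G}, B→{A, D}, C→{A, B, G}, D→∅, E→{G}, F→{S, B, C, H}, G→∅, H→{F}; now {S, A, B, C, D, E, F, G, H}.
Read 'b': S→{D, E, G}, A→{G}, B→{A, D}, C→{A, B, G}, D→∅, E→{G}, F→{S, B, C, H}, G→∅, H→{F}; now {S, A, B, C, D, E, F, G, H}.
Read 'a': S→{B, E}, A→∅, B→∅, C→{B, D}, D→{F, G}, E→{S, B, D, F}, F→∅, G→{S}, H→∅; union {S, B, D, E, F, G}; ε-closure = {S, B, C, D, E, F, G, H}.
Read 'b': S→{D, E, G}, B→{A, D}, C→{A, B, G}, D→∅, E→{G}, F→{S, B, C, H}, G→∅, H→{F}; now {S, A, B, C, D, E, F, G, H}.
Read 'b': S→{D, E, G}, A→{G}, B→{A, D}, C→{A, B, G}, D→∅, E→{G}, F→{S, B, C, H}, G→∅, H→{F}; now {S, A, B, C, D, E, F, G, H}.
That set has 9 states.

9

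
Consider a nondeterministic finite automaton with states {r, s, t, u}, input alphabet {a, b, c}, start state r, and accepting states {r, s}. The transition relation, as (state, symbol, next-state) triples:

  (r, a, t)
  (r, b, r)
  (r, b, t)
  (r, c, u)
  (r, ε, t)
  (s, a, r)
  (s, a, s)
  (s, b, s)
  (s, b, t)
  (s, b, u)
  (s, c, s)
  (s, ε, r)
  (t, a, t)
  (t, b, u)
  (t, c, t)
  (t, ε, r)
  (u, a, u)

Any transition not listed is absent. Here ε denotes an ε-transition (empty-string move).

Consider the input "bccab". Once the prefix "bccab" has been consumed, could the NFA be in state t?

Start: ε-closure({r}) = {r, t}.
Read 'b': r→{r, t}, t→{u}; now {r, t, u}.
Read 'c': r→{u}, t→{t}, u→∅; union {t, u}; ε-closure = {r, t, u}.
Read 'c': r→{u}, t→{t}, u→∅; union {t, u}; ε-closure = {r, t, u}.
Read 'a': r→{t}, t→{t}, u→{u}; union {t, u}; ε-closure = {r, t, u}.
Read 'b': r→{r, t}, t→{u}, u→∅; now {r, t, u}.
State t is in {r, t, u}.

Yes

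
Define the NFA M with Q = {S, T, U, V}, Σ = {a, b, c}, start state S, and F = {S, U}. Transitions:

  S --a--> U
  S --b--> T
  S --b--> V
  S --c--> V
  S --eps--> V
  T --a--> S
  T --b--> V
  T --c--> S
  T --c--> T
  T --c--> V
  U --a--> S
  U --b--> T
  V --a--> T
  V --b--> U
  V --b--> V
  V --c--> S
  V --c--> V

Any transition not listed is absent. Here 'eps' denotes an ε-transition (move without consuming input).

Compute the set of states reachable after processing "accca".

{S, T, U, V}

Start: ε-closure({S}) = {S, V}.
Read 'a': S→{U}, V→{T}; now {T, U}.
Read 'c': T→{S, T, V}, U→∅; now {S, T, V}.
Read 'c': S→{V}, T→{S, T, V}, V→{S, V}; now {S, T, V}.
Read 'c': S→{V}, T→{S, T, V}, V→{S, V}; now {S, T, V}.
Read 'a': S→{U}, T→{S}, V→{T}; union {S, T, U}; ε-closure = {S, T, U, V}.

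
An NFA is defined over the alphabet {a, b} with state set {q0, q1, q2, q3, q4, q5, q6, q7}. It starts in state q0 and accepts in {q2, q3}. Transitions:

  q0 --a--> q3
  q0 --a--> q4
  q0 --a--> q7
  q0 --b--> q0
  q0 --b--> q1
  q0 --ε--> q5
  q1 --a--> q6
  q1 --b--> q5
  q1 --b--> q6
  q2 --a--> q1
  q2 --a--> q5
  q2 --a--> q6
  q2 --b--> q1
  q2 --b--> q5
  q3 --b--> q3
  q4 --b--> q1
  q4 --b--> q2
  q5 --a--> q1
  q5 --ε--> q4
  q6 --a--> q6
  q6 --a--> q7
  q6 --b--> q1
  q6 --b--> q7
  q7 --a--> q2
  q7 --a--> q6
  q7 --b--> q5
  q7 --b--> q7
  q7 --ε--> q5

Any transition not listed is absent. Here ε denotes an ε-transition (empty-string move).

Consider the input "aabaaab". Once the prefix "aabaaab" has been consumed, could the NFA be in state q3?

No

Start: ε-closure({q0}) = {q0, q4, q5}.
Read 'a': q0→{q3, q4, q7}, q4→∅, q5→{q1}; union {q1, q3, q4, q7}; ε-closure = {q1, q3, q4, q5, q7}.
Read 'a': q1→{q6}, q3→∅, q4→∅, q5→{q1}, q7→{q2, q6}; now {q1, q2, q6}.
Read 'b': q1→{q5, q6}, q2→{q1, q5}, q6→{q1, q7}; union {q1, q5, q6, q7}; ε-closure = {q1, q4, q5, q6, q7}.
Read 'a': q1→{q6}, q4→∅, q5→{q1}, q6→{q6, q7}, q7→{q2, q6}; union {q1, q2, q6, q7}; ε-closure = {q1, q2, q4, q5, q6, q7}.
Read 'a': q1→{q6}, q2→{q1, q5, q6}, q4→∅, q5→{q1}, q6→{q6, q7}, q7→{q2, q6}; union {q1, q2, q5, q6, q7}; ε-closure = {q1, q2, q4, q5, q6, q7}.
Read 'a': q1→{q6}, q2→{q1, q5, q6}, q4→∅, q5→{q1}, q6→{q6, q7}, q7→{q2, q6}; union {q1, q2, q5, q6, q7}; ε-closure = {q1, q2, q4, q5, q6, q7}.
Read 'b': q1→{q5, q6}, q2→{q1, q5}, q4→{q1, q2}, q5→∅, q6→{q1, q7}, q7→{q5, q7}; union {q1, q2, q5, q6, q7}; ε-closure = {q1, q2, q4, q5, q6, q7}.
State q3 is not in {q1, q2, q4, q5, q6, q7}.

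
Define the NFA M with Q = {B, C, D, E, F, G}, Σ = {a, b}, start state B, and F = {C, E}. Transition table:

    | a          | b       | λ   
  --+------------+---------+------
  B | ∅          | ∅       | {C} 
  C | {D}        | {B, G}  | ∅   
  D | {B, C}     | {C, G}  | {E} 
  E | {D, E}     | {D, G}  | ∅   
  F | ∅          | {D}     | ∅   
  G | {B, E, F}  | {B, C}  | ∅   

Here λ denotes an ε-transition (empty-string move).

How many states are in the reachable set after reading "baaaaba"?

Start: ε-closure({B}) = {B, C}.
Read 'b': {B, C} → {B, C, G}.
Read 'a': {B, C, G} → {B, C, D, E, F}.
Read 'a': {B, C, D, E, F} → {B, C, D, E}.
Read 'a': {B, C, D, E} → {B, C, D, E}.
Read 'a': {B, C, D, E} → {B, C, D, E}.
Read 'b': {B, C, D, E} → {B, C, D, E, G}.
Read 'a': {B, C, D, E, G} → {B, C, D, E, F}.
That set has 5 states.

5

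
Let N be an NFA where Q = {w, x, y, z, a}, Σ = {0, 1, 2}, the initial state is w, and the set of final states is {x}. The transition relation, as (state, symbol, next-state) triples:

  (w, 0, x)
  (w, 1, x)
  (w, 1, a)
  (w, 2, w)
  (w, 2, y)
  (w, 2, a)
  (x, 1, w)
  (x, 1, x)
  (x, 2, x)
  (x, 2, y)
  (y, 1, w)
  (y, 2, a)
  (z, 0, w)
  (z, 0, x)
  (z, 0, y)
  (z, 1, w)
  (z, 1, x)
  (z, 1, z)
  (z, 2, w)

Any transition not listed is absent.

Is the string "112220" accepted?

Start in {w}.
Read '1': w→{x, a}; now {x, a}.
Read '1': x→{w, x}, a→∅; now {w, x}.
Read '2': w→{w, y, a}, x→{x, y}; now {w, x, y, a}.
Read '2': w→{w, y, a}, x→{x, y}, y→{a}, a→∅; now {w, x, y, a}.
Read '2': w→{w, y, a}, x→{x, y}, y→{a}, a→∅; now {w, x, y, a}.
Read '0': w→{x}, x→∅, y→∅, a→∅; now {x}.
The final set {x} contains the accepting state x.

Yes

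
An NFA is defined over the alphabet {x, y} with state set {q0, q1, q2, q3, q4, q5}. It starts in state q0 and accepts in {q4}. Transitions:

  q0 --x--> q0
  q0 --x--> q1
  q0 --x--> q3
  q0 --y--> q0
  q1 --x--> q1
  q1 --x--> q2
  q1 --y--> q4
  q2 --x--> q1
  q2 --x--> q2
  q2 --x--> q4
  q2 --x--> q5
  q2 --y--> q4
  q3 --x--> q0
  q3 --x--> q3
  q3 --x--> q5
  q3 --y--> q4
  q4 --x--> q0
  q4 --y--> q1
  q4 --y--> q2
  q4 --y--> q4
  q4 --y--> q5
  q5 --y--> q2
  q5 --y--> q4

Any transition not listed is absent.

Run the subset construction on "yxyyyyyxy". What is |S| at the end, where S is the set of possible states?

5

Start in {q0}.
Read 'y': {q0} → {q0}.
Read 'x': {q0} → {q0, q1, q3}.
Read 'y': {q0, q1, q3} → {q0, q4}.
Read 'y': {q0, q4} → {q0, q1, q2, q4, q5}.
Read 'y': {q0, q1, q2, q4, q5} → {q0, q1, q2, q4, q5}.
Read 'y': {q0, q1, q2, q4, q5} → {q0, q1, q2, q4, q5}.
Read 'y': {q0, q1, q2, q4, q5} → {q0, q1, q2, q4, q5}.
Read 'x': {q0, q1, q2, q4, q5} → {q0, q1, q2, q3, q4, q5}.
Read 'y': {q0, q1, q2, q3, q4, q5} → {q0, q1, q2, q4, q5}.
That set has 5 states.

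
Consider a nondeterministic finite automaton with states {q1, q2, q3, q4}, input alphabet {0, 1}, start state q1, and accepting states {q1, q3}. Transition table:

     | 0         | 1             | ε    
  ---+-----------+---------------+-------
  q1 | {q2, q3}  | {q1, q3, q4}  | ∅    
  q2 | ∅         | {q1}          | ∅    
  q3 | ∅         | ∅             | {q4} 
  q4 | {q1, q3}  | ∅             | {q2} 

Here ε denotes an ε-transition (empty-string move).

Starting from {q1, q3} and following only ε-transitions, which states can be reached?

Begin with {q1, q3}.
ε-move q3 → q4; add q4.
ε-move q4 → q2; add q2.

{q1, q2, q3, q4}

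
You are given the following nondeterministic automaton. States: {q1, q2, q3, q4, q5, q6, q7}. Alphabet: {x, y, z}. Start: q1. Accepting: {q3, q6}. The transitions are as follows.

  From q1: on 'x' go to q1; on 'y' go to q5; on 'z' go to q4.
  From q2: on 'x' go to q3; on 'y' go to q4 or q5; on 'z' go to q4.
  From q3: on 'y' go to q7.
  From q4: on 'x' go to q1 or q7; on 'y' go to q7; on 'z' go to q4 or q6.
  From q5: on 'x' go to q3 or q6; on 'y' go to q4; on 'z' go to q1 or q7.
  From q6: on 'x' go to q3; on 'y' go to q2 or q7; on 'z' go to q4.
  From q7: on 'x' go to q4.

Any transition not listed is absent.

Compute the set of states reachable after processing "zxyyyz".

∅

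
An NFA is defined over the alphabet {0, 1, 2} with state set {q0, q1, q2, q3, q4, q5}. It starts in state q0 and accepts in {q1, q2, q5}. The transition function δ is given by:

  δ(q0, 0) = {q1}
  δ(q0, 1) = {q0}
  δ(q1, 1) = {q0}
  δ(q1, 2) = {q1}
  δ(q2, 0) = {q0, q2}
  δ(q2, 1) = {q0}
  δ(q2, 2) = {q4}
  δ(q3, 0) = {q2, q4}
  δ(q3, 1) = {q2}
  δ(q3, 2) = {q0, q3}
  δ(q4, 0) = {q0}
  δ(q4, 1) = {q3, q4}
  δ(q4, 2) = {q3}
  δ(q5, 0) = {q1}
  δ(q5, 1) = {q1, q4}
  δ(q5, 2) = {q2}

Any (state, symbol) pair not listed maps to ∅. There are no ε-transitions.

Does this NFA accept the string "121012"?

No

Start in {q0}.
Read '1': q0→{q0}; now {q0}.
Read '2': q0→∅; now ∅.
The set is empty and remains empty for the remaining 4 symbols.
The final set ∅ contains no accepting state.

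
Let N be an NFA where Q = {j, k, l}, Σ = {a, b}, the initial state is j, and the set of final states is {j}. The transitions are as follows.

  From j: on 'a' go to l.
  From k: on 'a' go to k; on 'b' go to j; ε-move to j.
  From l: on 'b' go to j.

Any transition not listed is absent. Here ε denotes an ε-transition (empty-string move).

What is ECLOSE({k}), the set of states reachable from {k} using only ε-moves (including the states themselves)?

Begin with {k}.
ε-move k → j; add j.

{j, k}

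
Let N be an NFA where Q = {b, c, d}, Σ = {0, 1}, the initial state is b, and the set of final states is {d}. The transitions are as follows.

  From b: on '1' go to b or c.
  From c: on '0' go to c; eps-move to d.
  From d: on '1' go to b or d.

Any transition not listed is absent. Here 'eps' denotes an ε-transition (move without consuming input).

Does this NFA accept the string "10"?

Start in {b}.
Read '1': b→{b, c}; union {b, c}; ε-closure = {b, c, d}.
Read '0': b→∅, c→{c}, d→∅; union {c}; ε-closure = {c, d}.
The final set {c, d} contains the accepting state d.

Yes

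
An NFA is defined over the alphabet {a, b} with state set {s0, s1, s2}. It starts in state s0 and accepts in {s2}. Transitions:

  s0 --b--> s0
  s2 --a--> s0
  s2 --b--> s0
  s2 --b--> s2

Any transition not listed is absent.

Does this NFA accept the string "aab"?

No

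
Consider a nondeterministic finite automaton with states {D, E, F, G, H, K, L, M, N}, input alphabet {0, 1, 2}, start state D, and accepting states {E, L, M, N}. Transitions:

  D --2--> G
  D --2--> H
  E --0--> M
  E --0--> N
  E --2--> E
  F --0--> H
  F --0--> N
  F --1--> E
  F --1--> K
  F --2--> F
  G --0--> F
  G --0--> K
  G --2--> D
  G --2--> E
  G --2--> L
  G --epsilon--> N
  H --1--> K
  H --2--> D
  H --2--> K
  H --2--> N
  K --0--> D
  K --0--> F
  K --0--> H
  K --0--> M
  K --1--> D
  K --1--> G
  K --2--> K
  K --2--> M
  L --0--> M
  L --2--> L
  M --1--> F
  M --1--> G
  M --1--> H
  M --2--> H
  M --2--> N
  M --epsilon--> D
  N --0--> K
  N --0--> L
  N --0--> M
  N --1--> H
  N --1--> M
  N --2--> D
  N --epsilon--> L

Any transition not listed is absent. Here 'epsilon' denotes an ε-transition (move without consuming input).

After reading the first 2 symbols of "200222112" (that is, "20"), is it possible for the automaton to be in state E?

Start in {D}.
Read '2': D→{G, H}; union {G, H}; ε-closure = {G, H, L, N}.
Read '0': G→{F, K}, H→∅, L→{M}, N→{K, L, M}; union {F, K, L, M}; ε-closure = {D, F, K, L, M}.
State E is not in {D, F, K, L, M}.

No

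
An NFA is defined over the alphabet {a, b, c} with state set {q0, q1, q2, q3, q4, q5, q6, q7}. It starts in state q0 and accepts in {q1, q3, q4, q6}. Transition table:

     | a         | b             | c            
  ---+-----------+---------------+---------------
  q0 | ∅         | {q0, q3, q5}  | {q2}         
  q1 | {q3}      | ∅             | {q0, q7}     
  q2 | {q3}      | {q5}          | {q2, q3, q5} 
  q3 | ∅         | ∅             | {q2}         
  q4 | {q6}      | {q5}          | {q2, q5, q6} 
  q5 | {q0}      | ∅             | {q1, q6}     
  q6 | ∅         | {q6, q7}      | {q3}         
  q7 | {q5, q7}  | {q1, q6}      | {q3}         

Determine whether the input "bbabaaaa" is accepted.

Start in {q0}.
Read 'b': {q0} → {q0, q3, q5}.
Read 'b': {q0, q3, q5} → {q0, q3, q5}.
Read 'a': {q0, q3, q5} → {q0}.
Read 'b': {q0} → {q0, q3, q5}.
Read 'a': {q0, q3, q5} → {q0}.
Read 'a': {q0} → ∅.
The set is empty and remains empty for the remaining 2 symbols.
The final set ∅ contains no accepting state.

No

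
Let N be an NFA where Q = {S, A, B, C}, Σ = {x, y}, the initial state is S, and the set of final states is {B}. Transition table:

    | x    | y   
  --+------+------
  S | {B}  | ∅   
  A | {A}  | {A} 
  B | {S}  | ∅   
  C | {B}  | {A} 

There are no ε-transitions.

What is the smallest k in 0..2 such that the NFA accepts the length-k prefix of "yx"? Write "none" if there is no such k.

none

Start in {S}.
Read 'y': {S} → ∅.
The set is empty and remains empty for the remaining 1 symbol.
No reachable set along the way intersects F.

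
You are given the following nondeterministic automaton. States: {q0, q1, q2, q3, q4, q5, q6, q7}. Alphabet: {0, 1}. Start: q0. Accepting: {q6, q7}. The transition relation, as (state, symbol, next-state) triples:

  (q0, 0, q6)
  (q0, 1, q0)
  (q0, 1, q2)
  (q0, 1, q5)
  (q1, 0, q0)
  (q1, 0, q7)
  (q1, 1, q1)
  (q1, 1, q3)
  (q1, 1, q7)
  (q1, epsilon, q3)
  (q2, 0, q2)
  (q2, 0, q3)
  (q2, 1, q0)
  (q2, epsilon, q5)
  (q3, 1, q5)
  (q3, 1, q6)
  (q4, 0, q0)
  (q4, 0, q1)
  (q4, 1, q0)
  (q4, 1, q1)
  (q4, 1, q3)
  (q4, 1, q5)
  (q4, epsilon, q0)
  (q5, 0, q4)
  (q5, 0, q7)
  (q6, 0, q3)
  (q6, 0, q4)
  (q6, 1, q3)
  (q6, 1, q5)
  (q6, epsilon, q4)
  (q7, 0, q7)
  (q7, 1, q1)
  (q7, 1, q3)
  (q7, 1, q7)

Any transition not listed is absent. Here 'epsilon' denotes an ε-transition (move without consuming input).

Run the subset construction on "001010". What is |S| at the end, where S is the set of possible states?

8

Start in {q0}.
Read '0': {q0} → {q0, q4, q6}.
Read '0': {q0, q4, q6} → {q0, q1, q3, q4, q6}.
Read '1': {q0, q1, q3, q4, q6} → {q0, q1, q2, q3, q4, q5, q6, q7}.
Read '0': {q0, q1, q2, q3, q4, q5, q6, q7} → {q0, q1, q2, q3, q4, q5, q6, q7}.
Read '1': {q0, q1, q2, q3, q4, q5, q6, q7} → {q0, q1, q2, q3, q4, q5, q6, q7}.
Read '0': {q0, q1, q2, q3, q4, q5, q6, q7} → {q0, q1, q2, q3, q4, q5, q6, q7}.
That set has 8 states.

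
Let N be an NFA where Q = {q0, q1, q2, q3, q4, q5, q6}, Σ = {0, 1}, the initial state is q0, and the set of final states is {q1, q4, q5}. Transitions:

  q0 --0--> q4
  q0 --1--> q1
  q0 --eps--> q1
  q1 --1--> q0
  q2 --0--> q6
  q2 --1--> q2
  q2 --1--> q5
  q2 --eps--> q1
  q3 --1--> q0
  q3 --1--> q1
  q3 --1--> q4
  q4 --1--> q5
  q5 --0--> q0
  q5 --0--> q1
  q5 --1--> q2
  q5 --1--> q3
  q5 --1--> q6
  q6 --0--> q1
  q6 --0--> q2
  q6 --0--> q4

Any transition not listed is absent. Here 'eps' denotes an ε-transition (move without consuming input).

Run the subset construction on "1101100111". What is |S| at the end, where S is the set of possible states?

7

Start: ε-closure({q0}) = {q0, q1}.
Read '1': q0→{q1}, q1→{q0}; now {q0, q1}.
Read '1': q0→{q1}, q1→{q0}; now {q0, q1}.
Read '0': q0→{q4}, q1→∅; now {q4}.
Read '1': q4→{q5}; now {q5}.
Read '1': q5→{q2, q3, q6}; union {q2, q3, q6}; ε-closure = {q1, q2, q3, q6}.
Read '0': q1→∅, q2→{q6}, q3→∅, q6→{q1, q2, q4}; now {q1, q2, q4, q6}.
Read '0': q1→∅, q2→{q6}, q4→∅, q6→{q1, q2, q4}; now {q1, q2, q4, q6}.
Read '1': q1→{q0}, q2→{q2, q5}, q4→{q5}, q6→∅; union {q0, q2, q5}; ε-closure = {q0, q1, q2, q5}.
Read '1': q0→{q1}, q1→{q0}, q2→{q2, q5}, q5→{q2, q3, q6}; now {q0, q1, q2, q3, q5, q6}.
Read '1': q0→{q1}, q1→{q0}, q2→{q2, q5}, q3→{q0, q1, q4}, q5→{q2, q3, q6}, q6→∅; now {q0, q1, q2, q3, q4, q5, q6}.
That set has 7 states.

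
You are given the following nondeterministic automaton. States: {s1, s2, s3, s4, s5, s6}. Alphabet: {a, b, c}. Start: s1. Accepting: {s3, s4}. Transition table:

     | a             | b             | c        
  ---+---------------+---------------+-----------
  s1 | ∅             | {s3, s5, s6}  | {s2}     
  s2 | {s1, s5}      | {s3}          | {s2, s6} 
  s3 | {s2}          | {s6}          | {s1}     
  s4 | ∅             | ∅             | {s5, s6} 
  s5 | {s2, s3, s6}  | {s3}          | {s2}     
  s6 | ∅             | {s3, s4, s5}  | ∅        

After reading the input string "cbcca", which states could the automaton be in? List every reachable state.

{s1, s5}

Start in {s1}.
Read 'c': {s1} → {s2}.
Read 'b': {s2} → {s3}.
Read 'c': {s3} → {s1}.
Read 'c': {s1} → {s2}.
Read 'a': {s2} → {s1, s5}.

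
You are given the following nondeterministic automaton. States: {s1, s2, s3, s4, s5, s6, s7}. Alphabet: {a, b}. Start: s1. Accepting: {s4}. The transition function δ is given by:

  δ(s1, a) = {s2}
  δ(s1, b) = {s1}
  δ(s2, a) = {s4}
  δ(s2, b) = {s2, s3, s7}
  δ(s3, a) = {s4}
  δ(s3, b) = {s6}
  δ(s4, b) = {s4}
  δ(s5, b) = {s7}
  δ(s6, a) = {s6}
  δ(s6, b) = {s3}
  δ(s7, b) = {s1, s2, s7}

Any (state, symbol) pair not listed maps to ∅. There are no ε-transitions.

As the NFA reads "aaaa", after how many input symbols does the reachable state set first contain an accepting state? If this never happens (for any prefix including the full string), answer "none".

2

Start in {s1}.
Read 'a': {s1} → {s2}.
Read 'a': {s2} → {s4}.
None of the earlier sets intersect F, but {s4} does.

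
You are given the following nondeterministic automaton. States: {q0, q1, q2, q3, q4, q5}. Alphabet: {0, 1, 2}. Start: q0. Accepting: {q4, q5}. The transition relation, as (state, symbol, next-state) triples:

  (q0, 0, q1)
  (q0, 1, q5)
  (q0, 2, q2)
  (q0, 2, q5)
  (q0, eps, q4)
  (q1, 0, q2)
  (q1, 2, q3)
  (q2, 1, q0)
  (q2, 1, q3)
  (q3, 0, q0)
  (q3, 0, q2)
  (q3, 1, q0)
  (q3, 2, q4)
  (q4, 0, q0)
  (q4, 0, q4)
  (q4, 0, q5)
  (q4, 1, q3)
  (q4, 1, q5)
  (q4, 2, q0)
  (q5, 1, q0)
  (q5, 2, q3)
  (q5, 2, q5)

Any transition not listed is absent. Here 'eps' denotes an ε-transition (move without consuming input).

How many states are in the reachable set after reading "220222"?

Start: ε-closure({q0}) = {q0, q4}.
Read '2': {q0, q4} → {q0, q2, q4, q5}.
Read '2': {q0, q2, q4, q5} → {q0, q2, q3, q4, q5}.
Read '0': {q0, q2, q3, q4, q5} → {q0, q1, q2, q4, q5}.
Read '2': {q0, q1, q2, q4, q5} → {q0, q2, q3, q4, q5}.
Read '2': {q0, q2, q3, q4, q5} → {q0, q2, q3, q4, q5}.
Read '2': {q0, q2, q3, q4, q5} → {q0, q2, q3, q4, q5}.
That set has 5 states.

5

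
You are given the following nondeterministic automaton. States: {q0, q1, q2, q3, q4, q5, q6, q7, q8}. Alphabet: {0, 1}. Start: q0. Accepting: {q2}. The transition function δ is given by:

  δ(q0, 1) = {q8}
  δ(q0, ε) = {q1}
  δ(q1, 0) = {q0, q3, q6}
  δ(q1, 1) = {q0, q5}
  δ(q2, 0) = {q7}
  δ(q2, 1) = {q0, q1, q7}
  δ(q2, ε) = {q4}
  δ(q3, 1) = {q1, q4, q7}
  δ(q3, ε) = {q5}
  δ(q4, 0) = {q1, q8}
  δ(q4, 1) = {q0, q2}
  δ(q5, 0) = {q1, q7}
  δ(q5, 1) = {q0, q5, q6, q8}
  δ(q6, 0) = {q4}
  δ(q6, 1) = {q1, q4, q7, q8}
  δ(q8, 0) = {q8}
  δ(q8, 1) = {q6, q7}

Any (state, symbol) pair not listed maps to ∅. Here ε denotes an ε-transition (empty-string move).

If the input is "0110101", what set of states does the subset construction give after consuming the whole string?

Start: ε-closure({q0}) = {q0, q1}.
Read '0': q0→∅, q1→{q0, q3, q6}; union {q0, q3, q6}; ε-closure = {q0, q1, q3, q5, q6}.
Read '1': q0→{q8}, q1→{q0, q5}, q3→{q1, q4, q7}, q5→{q0, q5, q6, q8}, q6→{q1, q4, q7, q8}; now {q0, q1, q4, q5, q6, q7, q8}.
Read '1': q0→{q8}, q1→{q0, q5}, q4→{q0, q2}, q5→{q0, q5, q6, q8}, q6→{q1, q4, q7, q8}, q7→∅, q8→{q6, q7}; now {q0, q1, q2, q4, q5, q6, q7, q8}.
Read '0': q0→∅, q1→{q0, q3, q6}, q2→{q7}, q4→{q1, q8}, q5→{q1, q7}, q6→{q4}, q7→∅, q8→{q8}; union {q0, q1, q3, q4, q6, q7, q8}; ε-closure = {q0, q1, q3, q4, q5, q6, q7, q8}.
Read '1': q0→{q8}, q1→{q0, q5}, q3→{q1, q4, q7}, q4→{q0, q2}, q5→{q0, q5, q6, q8}, q6→{q1, q4, q7, q8}, q7→∅, q8→{q6, q7}; now {q0, q1, q2, q4, q5, q6, q7, q8}.
Read '0': q0→∅, q1→{q0, q3, q6}, q2→{q7}, q4→{q1, q8}, q5→{q1, q7}, q6→{q4}, q7→∅, q8→{q8}; union {q0, q1, q3, q4, q6, q7, q8}; ε-closure = {q0, q1, q3, q4, q5, q6, q7, q8}.
Read '1': q0→{q8}, q1→{q0, q5}, q3→{q1, q4, q7}, q4→{q0, q2}, q5→{q0, q5, q6, q8}, q6→{q1, q4, q7, q8}, q7→∅, q8→{q6, q7}; now {q0, q1, q2, q4, q5, q6, q7, q8}.

{q0, q1, q2, q4, q5, q6, q7, q8}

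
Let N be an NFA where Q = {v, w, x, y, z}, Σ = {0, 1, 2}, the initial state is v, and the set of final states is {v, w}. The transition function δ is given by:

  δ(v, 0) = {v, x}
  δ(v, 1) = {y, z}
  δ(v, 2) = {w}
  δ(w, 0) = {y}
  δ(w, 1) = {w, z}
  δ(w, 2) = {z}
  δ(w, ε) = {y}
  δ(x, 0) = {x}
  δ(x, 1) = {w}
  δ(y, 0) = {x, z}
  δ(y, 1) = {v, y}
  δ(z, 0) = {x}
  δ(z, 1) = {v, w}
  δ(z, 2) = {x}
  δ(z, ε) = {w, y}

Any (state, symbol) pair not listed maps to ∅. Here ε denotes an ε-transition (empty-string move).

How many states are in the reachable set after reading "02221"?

4

Start in {v}.
Read '0': {v} → {v, x}.
Read '2': {v, x} → {w, y}.
Read '2': {w, y} → {w, y, z}.
Read '2': {w, y, z} → {w, x, y, z}.
Read '1': {w, x, y, z} → {v, w, y, z}.
That set has 4 states.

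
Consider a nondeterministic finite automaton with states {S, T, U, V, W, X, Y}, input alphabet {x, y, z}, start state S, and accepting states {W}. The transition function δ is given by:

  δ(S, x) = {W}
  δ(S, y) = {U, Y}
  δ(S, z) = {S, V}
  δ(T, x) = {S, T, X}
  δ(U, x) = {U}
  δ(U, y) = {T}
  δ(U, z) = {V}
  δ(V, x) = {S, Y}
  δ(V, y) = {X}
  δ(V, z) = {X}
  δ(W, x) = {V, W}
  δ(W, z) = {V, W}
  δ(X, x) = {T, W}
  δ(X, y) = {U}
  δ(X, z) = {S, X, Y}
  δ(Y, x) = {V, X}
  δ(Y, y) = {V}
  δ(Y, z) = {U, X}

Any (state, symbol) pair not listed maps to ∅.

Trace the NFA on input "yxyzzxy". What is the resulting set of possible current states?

Start in {S}.
Read 'y': S→{U, Y}; now {U, Y}.
Read 'x': U→{U}, Y→{V, X}; now {U, V, X}.
Read 'y': U→{T}, V→{X}, X→{U}; now {T, U, X}.
Read 'z': T→∅, U→{V}, X→{S, X, Y}; now {S, V, X, Y}.
Read 'z': S→{S, V}, V→{X}, X→{S, X, Y}, Y→{U, X}; now {S, U, V, X, Y}.
Read 'x': S→{W}, U→{U}, V→{S, Y}, X→{T, W}, Y→{V, X}; now {S, T, U, V, W, X, Y}.
Read 'y': S→{U, Y}, T→∅, U→{T}, V→{X}, W→∅, X→{U}, Y→{V}; now {T, U, V, X, Y}.

{T, U, V, X, Y}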